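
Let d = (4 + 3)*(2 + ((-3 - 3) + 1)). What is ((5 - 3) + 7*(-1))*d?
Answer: 105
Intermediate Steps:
d = -21 (d = 7*(2 + (-6 + 1)) = 7*(2 - 5) = 7*(-3) = -21)
((5 - 3) + 7*(-1))*d = ((5 - 3) + 7*(-1))*(-21) = (2 - 7)*(-21) = -5*(-21) = 105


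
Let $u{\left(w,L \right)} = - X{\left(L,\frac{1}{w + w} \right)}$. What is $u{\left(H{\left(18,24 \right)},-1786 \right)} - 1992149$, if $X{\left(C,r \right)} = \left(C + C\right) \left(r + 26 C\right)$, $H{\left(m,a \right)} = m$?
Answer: $- \frac{1510752976}{9} \approx -1.6786 \cdot 10^{8}$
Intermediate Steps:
$X{\left(C,r \right)} = 2 C \left(r + 26 C\right)$
$u{\left(w,L \right)} = - 2 L \left(\frac{1}{2 w} + 26 L\right)$ ($u{\left(w,L \right)} = - 2 L \left(\frac{1}{w + w} + 26 L\right) = - 2 L \left(\frac{1}{2 w} + 26 L\right)$)
$u{\left(H{\left(18,24 \right)},-1786 \right)} - 1992149 = \left(- 52 \left(-1786\right)^{2} - - \frac{1786}{18}\right) - 1992149 = \left(\left(-52\right) 3189796 - \left(-1786\right) \frac{1}{18}\right) - 1992149 = \left(-165869392 + \frac{893}{9}\right) - 1992149 = - \frac{1492823635}{9} - 1992149 = - \frac{1510752976}{9}$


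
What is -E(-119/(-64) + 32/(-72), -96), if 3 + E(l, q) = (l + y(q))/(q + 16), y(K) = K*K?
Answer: 5447471/46080 ≈ 118.22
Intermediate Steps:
y(K) = K²
E(l, q) = -3 + (l + q²)/(16 + q) (E(l, q) = -3 + (l + q²)/(q + 16) = -3 + (l + q²)/(16 + q))
-E(-119/(-64) + 32/(-72), -96) = -(-48 + (-119/(-64) + 32/(-72)) + (-96)² - 3*(-96))/(16 - 96) = -(-48 + (-119*(-1/64) + 32*(-1/72)) + 9216 + 288)/(-80) = -(-1)*(-48 + (119/64 - 4/9) + 9216 + 288)/80 = -(-1)*(-48 + 815/576 + 9216 + 288)/80 = -(-1)*5447471/(80*576) = -1*(-5447471/46080) = 5447471/46080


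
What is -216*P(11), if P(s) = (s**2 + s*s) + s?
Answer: -54648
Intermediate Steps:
P(s) = s + 2*s**2 (P(s) = (s**2 + s**2) + s = 2*s**2 + s = s + 2*s**2)
-216*P(11) = -2376*(1 + 2*11) = -2376*(1 + 22) = -2376*23 = -216*253 = -54648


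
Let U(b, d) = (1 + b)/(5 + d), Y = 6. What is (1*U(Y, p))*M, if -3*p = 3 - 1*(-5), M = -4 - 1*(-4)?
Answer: 0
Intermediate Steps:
M = 0 (M = -4 + 4 = 0)
p = -8/3 (p = -(3 - 1*(-5))/3 = -(3 + 5)/3 = -1/3*8 = -8/3 ≈ -2.6667)
U(b, d) = (1 + b)/(5 + d)
(1*U(Y, p))*M = (1*((1 + 6)/(5 - 8/3)))*0 = (1*(7/(7/3)))*0 = (1*((3/7)*7))*0 = (1*3)*0 = 3*0 = 0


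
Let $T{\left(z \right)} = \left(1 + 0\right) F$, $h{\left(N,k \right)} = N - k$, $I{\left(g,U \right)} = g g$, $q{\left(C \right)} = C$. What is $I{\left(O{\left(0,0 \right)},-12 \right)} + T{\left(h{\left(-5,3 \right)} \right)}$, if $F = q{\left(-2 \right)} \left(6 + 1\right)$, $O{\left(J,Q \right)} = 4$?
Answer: $2$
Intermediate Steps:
$I{\left(g,U \right)} = g^{2}$
$F = -14$ ($F = - 2 \left(6 + 1\right) = \left(-2\right) 7 = -14$)
$T{\left(z \right)} = -14$ ($T{\left(z \right)} = \left(1 + 0\right) \left(-14\right) = 1 \left(-14\right) = -14$)
$I{\left(O{\left(0,0 \right)},-12 \right)} + T{\left(h{\left(-5,3 \right)} \right)} = 4^{2} - 14 = 16 - 14 = 2$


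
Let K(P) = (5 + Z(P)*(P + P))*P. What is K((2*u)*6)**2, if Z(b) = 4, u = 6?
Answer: 1749916224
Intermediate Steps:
K(P) = P*(5 + 8*P) (K(P) = (5 + 4*(P + P))*P = (5 + 4*(2*P))*P = (5 + 8*P)*P = P*(5 + 8*P))
K((2*u)*6)**2 = (((2*6)*6)*(5 + 8*((2*6)*6)))**2 = ((12*6)*(5 + 8*(12*6)))**2 = (72*(5 + 8*72))**2 = (72*(5 + 576))**2 = (72*581)**2 = 41832**2 = 1749916224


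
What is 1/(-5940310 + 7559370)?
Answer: 1/1619060 ≈ 6.1764e-7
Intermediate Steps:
1/(-5940310 + 7559370) = 1/1619060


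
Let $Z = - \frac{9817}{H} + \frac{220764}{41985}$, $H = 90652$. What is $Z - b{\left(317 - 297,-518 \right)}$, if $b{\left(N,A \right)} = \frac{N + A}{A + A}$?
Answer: $\frac{1534229204269}{328586757660} \approx 4.6692$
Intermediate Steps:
$b{\left(N,A \right)} = \frac{A + N}{2 A}$
$Z = \frac{6533510461}{1268674740}$ ($Z = - \frac{9817}{90652} + \frac{220764}{41985} = \left(-9817\right) \frac{1}{90652} + 220764 \cdot \frac{1}{41985} = - \frac{9817}{90652} + \frac{73588}{13995} = \frac{6533510461}{1268674740} \approx 5.1499$)
$Z - b{\left(317 - 297,-518 \right)} = \frac{6533510461}{1268674740} - \frac{-518 + \left(317 - 297\right)}{2 \left(-518\right)} = \frac{6533510461}{1268674740} - \frac{1}{2} \left(- \frac{1}{518}\right) \left(-518 + \left(317 - 297\right)\right) = \frac{6533510461}{1268674740} - \frac{1}{2} \left(- \frac{1}{518}\right) \left(-518 + 20\right) = \frac{6533510461}{1268674740} - \frac{1}{2} \left(- \frac{1}{518}\right) \left(-498\right) = \frac{6533510461}{1268674740} - \frac{249}{518} = \frac{1534229204269}{328586757660}$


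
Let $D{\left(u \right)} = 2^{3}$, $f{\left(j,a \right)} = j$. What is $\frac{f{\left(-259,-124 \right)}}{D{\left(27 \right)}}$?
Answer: $- \frac{259}{8} \approx -32.375$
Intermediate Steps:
$D{\left(u \right)} = 8$
$\frac{f{\left(-259,-124 \right)}}{D{\left(27 \right)}} = - \frac{259}{8}$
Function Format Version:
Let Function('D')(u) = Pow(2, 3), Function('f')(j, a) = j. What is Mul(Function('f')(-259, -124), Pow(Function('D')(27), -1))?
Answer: Rational(-259, 8) ≈ -32.375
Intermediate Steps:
Function('D')(u) = 8
Mul(Function('f')(-259, -124), Pow(Function('D')(27), -1)) = Mul(-259, Pow(8, -1)) = Mul(-259, Rational(1, 8)) = Rational(-259, 8)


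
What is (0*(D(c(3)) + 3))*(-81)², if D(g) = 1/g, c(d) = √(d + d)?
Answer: 0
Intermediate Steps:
c(d) = √2*√d (c(d) = √(2*d) = √2*√d)
(0*(D(c(3)) + 3))*(-81)² = (0*(1/(√2*√3) + 3))*(-81)² = (0*(1/(√6) + 3))*6561 = (0*(√6/6 + 3))*6561 = (0*(3 + √6/6))*6561 = 0*6561 = 0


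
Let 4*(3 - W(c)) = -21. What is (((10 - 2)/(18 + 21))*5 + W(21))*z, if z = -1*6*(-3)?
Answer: 4341/26 ≈ 166.96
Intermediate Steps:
z = 18 (z = -6*(-3) = 18)
W(c) = 33/4 (W(c) = 3 - ¼*(-21) = 3 + 21/4 = 33/4)
(((10 - 2)/(18 + 21))*5 + W(21))*z = (((10 - 2)/(18 + 21))*5 + 33/4)*18 = ((8/39)*5 + 33/4)*18 = (40/39 + 33/4)*18 = (1447/156)*18 = 4341/26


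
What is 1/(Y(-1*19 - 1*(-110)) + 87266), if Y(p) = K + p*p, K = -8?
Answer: 1/95539 ≈ 1.0467e-5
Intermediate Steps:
Y(p) = -8 + p² (Y(p) = -8 + p*p = -8 + p²)
1/(Y(-1*19 - 1*(-110)) + 87266) = 1/((-8 + (-1*19 - 1*(-110))²) + 87266) = 1/((-8 + (-19 + 110)²) + 87266) = 1/((-8 + 91²) + 87266) = 1/((-8 + 8281) + 87266) = 1/(8273 + 87266) = 1/95539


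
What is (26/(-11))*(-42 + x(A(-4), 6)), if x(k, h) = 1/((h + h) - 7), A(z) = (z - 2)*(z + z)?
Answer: 494/5 ≈ 98.800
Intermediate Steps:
A(z) = 2*z*(-2 + z) (A(z) = (-2 + z)*(2*z) = 2*z*(-2 + z))
x(k, h) = 1/(-7 + 2*h) (x(k, h) = 1/(2*h - 7) = 1/(-7 + 2*h))
(26/(-11))*(-42 + x(A(-4), 6)) = (26/(-11))*(-42 + 1/(-7 + 2*6)) = (26*(-1/11))*(-42 + 1/(-7 + 12)) = -26*(-42 + 1/5)/11 = -26*(-42 + ⅕)/11 = -26/11*(-209/5) = 494/5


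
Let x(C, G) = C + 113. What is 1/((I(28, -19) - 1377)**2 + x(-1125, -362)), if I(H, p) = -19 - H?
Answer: 1/2026764 ≈ 4.9340e-7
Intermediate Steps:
x(C, G) = 113 + C
1/((I(28, -19) - 1377)**2 + x(-1125, -362)) = 1/(((-19 - 1*28) - 1377)**2 + (113 - 1125)) = 1/(((-19 - 28) - 1377)**2 - 1012) = 1/((-47 - 1377)**2 - 1012) = 1/((-1424)**2 - 1012) = 1/(2027776 - 1012) = 1/2026764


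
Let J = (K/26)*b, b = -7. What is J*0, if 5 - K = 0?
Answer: 0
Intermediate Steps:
K = 5 (K = 5 - 1*0 = 5 + 0 = 5)
J = -35/26 (J = (5/26)*(-7) = -35/26 ≈ -1.3462)
J*0 = -35/26*0 = 0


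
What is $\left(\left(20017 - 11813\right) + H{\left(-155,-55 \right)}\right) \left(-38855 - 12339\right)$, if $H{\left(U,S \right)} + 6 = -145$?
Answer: $-412265282$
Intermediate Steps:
$H{\left(U,S \right)} = -151$ ($H{\left(U,S \right)} = -6 - 145 = -151$)
$\left(\left(20017 - 11813\right) + H{\left(-155,-55 \right)}\right) \left(-38855 - 12339\right) = \left(\left(20017 - 11813\right) - 151\right) \left(-38855 - 12339\right) = \left(\left(20017 - 11813\right) - 151\right) \left(-51194\right) = \left(8204 - 151\right) \left(-51194\right) = 8053 \left(-51194\right) = -412265282$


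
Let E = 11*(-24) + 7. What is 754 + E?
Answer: 497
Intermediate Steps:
E = -257 (E = -264 + 7 = -257)
754 + E = 754 - 257 = 497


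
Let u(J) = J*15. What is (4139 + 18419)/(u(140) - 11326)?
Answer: -11279/4613 ≈ -2.4450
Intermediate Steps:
u(J) = 15*J
(4139 + 18419)/(u(140) - 11326) = (4139 + 18419)/(15*140 - 11326) = 22558/(2100 - 11326) = 22558/(-9226) = 22558*(-1/9226) = -11279/4613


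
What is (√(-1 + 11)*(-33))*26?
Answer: -858*√10 ≈ -2713.2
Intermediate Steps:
(√(-1 + 11)*(-33))*26 = (√10*(-33))*26 = -33*√10*26 = -858*√10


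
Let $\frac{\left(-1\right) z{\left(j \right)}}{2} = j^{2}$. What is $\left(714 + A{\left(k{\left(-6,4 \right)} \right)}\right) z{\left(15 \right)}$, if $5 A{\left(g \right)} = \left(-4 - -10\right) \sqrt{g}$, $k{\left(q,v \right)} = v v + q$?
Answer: $-321300 - 540 \sqrt{10} \approx -3.2301 \cdot 10^{5}$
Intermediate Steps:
$k{\left(q,v \right)} = q + v^{2}$ ($k{\left(q,v \right)} = v^{2} + q = q + v^{2}$)
$z{\left(j \right)} = - 2 j^{2}$
$A{\left(g \right)} = \frac{6 \sqrt{g}}{5}$ ($A{\left(g \right)} = \frac{\left(-4 - -10\right) \sqrt{g}}{5} = \frac{\left(-4 + 10\right) \sqrt{g}}{5} = \frac{6 \sqrt{g}}{5}$)
$\left(714 + A{\left(k{\left(-6,4 \right)} \right)}\right) z{\left(15 \right)} = \left(714 + \frac{6 \sqrt{-6 + 4^{2}}}{5}\right) \left(- 2 \cdot 15^{2}\right) = \left(714 + \frac{6 \sqrt{-6 + 16}}{5}\right) \left(\left(-2\right) 225\right) = \left(714 + \frac{6 \sqrt{10}}{5}\right) \left(-450\right) = -321300 - 540 \sqrt{10}$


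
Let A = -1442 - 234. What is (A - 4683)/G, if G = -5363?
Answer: 6359/5363 ≈ 1.1857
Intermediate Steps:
A = -1676
(A - 4683)/G = (-1676 - 4683)/(-5363) = -6359*(-1/5363) = 6359/5363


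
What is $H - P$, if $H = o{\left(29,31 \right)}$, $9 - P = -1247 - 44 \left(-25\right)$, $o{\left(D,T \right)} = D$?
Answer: $-127$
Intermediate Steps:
$P = 156$ ($P = 9 - \left(-1247 - 44 \left(-25\right)\right) = 9 - \left(-1247 - -1100\right) = 9 - \left(-1247 + 1100\right) = 9 - -147 = 9 + 147 = 156$)
$H = 29$
$H - P = 29 - 156 = -127$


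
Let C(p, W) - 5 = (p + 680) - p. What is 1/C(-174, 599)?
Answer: 1/685 ≈ 0.0014599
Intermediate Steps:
C(p, W) = 685 (C(p, W) = 5 + ((p + 680) - p) = 5 + ((680 + p) - p) = 5 + 680 = 685)
1/C(-174, 599) = 1/685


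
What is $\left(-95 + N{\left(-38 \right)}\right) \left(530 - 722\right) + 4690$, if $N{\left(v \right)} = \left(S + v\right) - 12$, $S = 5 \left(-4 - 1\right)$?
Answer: $37330$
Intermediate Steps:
$S = -25$ ($S = 5 \left(-5\right) = -25$)
$N{\left(v \right)} = -37 + v$ ($N{\left(v \right)} = \left(-25 + v\right) - 12 = -37 + v$)
$\left(-95 + N{\left(-38 \right)}\right) \left(530 - 722\right) + 4690 = \left(-95 - 75\right) \left(530 - 722\right) + 4690 = \left(-95 - 75\right) \left(-192\right) + 4690 = \left(-170\right) \left(-192\right) + 4690 = 32640 + 4690 = 37330$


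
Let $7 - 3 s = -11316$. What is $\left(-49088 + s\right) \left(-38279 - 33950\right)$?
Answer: $\frac{9818882489}{3} \approx 3.273 \cdot 10^{9}$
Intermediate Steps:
$s = \frac{11323}{3}$ ($s = \frac{7}{3} - -3772 = \frac{7}{3} + 3772 = \frac{11323}{3} \approx 3774.3$)
$\left(-49088 + s\right) \left(-38279 - 33950\right) = \left(-49088 + \frac{11323}{3}\right) \left(-38279 - 33950\right) = \left(- \frac{135941}{3}\right) \left(-72229\right) = \frac{9818882489}{3}$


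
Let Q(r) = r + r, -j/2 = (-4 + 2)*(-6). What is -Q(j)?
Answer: 48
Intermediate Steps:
j = -24 (j = -2*(-4 + 2)*(-6) = -(-4)*(-6) = -2*12 = -24)
Q(r) = 2*r
-Q(j) = -2*(-24) = -1*(-48) = 48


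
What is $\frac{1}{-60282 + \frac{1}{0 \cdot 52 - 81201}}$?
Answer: $- \frac{81201}{4894958683} \approx -1.6589 \cdot 10^{-5}$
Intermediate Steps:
$\frac{1}{-60282 + \frac{1}{0 \cdot 52 - 81201}} = \frac{1}{-60282 + \frac{1}{0 - 81201}} = \frac{1}{-60282 + \frac{1}{-81201}} = \frac{1}{-60282 - \frac{1}{81201}} = \frac{1}{- \frac{4894958683}{81201}} = - \frac{81201}{4894958683}$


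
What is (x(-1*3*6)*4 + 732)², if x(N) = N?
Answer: 435600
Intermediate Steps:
(x(-1*3*6)*4 + 732)² = ((-1*3*6)*4 + 732)² = (-3*6*4 + 732)² = (-18*4 + 732)² = (-72 + 732)² = 660² = 435600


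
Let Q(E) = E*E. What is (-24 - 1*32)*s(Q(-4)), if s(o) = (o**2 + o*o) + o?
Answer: -29568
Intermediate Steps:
Q(E) = E**2
s(o) = o + 2*o**2 (s(o) = (o**2 + o**2) + o = 2*o**2 + o = o + 2*o**2)
(-24 - 1*32)*s(Q(-4)) = (-24 - 1*32)*((-4)**2*(1 + 2*(-4)**2)) = (-24 - 32)*(16*(1 + 2*16)) = -896*(1 + 32) = -896*33 = -56*528 = -29568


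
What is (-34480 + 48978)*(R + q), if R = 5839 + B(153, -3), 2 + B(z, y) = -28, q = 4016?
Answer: 142442850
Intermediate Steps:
B(z, y) = -30 (B(z, y) = -2 - 28 = -30)
R = 5809 (R = 5839 - 30 = 5809)
(-34480 + 48978)*(R + q) = (-34480 + 48978)*(5809 + 4016) = 14498*9825 = 142442850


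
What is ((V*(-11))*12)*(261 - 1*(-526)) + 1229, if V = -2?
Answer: 208997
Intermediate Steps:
((V*(-11))*12)*(261 - 1*(-526)) + 1229 = (-2*(-11)*12)*(261 - 1*(-526)) + 1229 = (22*12)*(261 + 526) + 1229 = 264*787 + 1229 = 207768 + 1229 = 208997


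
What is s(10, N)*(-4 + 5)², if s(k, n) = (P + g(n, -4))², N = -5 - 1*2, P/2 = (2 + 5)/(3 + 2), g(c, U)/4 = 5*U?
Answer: 148996/25 ≈ 5959.8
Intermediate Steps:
g(c, U) = 20*U (g(c, U) = 4*(5*U) = 20*U)
P = 14/5 (P = 2*((2 + 5)/(3 + 2)) = 2*(7/5) = 14/5 ≈ 2.8000)
N = -7 (N = -5 - 2 = -7)
s(k, n) = 148996/25 (s(k, n) = (14/5 + 20*(-4))² = (14/5 - 80)² = (-386/5)² = 148996/25)
s(10, N)*(-4 + 5)² = 148996*(-4 + 5)²/25 = (148996/25)*1² = (148996/25)*1 = 148996/25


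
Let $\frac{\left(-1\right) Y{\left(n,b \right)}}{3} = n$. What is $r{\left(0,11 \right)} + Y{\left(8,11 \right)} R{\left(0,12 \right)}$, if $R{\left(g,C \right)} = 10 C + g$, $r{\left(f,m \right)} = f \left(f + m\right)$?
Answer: $-2880$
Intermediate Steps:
$Y{\left(n,b \right)} = - 3 n$
$R{\left(g,C \right)} = g + 10 C$
$r{\left(0,11 \right)} + Y{\left(8,11 \right)} R{\left(0,12 \right)} = 0 \left(0 + 11\right) + \left(-3\right) 8 \left(0 + 10 \cdot 12\right) = 0 \cdot 11 - 24 \left(0 + 120\right) = 0 - 2880 = -2880$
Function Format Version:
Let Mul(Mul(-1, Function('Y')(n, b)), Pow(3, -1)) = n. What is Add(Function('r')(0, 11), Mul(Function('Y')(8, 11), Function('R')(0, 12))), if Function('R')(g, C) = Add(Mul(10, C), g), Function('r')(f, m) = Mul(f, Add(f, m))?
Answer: -2880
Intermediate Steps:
Function('Y')(n, b) = Mul(-3, n)
Function('R')(g, C) = Add(g, Mul(10, C))
Add(Function('r')(0, 11), Mul(Function('Y')(8, 11), Function('R')(0, 12))) = Add(Mul(0, Add(0, 11)), Mul(Mul(-3, 8), Add(0, Mul(10, 12)))) = Add(Mul(0, 11), Mul(-24, Add(0, 120))) = Add(0, Mul(-24, 120)) = Add(0, -2880) = -2880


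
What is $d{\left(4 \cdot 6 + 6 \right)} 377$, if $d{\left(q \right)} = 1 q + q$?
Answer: $22620$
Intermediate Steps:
$d{\left(q \right)} = 2 q$ ($d{\left(q \right)} = q + q = 2 q$)
$d{\left(4 \cdot 6 + 6 \right)} 377 = 2 \left(4 \cdot 6 + 6\right) 377 = 2 \left(24 + 6\right) 377 = 2 \cdot 30 \cdot 377 = 60 \cdot 377 = 22620$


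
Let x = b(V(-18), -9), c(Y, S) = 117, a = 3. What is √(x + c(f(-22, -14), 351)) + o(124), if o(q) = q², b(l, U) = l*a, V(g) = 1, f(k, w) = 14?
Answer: 15376 + 2*√30 ≈ 15387.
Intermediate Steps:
b(l, U) = 3*l (b(l, U) = l*3 = 3*l)
x = 3 (x = 3*1 = 3)
√(x + c(f(-22, -14), 351)) + o(124) = √(3 + 117) + 124² = √120 + 15376 = 2*√30 + 15376 = 15376 + 2*√30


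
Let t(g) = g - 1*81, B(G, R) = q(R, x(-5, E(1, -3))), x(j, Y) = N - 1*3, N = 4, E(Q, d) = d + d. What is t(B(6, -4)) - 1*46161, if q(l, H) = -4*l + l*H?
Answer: -46230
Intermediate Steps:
E(Q, d) = 2*d
x(j, Y) = 1 (x(j, Y) = 4 - 1*3 = 4 - 3 = 1)
q(l, H) = -4*l + H*l
B(G, R) = -3*R (B(G, R) = R*(-4 + 1) = R*(-3) = -3*R)
t(g) = -81 + g (t(g) = g - 81 = -81 + g)
t(B(6, -4)) - 1*46161 = (-81 - 3*(-4)) - 1*46161 = (-81 + 12) - 46161 = -69 - 46161 = -46230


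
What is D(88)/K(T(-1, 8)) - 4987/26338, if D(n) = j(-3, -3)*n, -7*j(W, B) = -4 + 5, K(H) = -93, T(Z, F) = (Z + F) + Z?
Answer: -928793/17146038 ≈ -0.054170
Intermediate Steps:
T(Z, F) = F + 2*Z (T(Z, F) = (F + Z) + Z = F + 2*Z)
j(W, B) = -⅐ (j(W, B) = -(-4 + 5)/7 = -⅐*1 = -⅐)
D(n) = -n/7
D(88)/K(T(-1, 8)) - 4987/26338 = -⅐*88/(-93) - 4987/26338 = -88/7*(-1/93) - 4987*1/26338 = 88/651 - 4987/26338 = -928793/17146038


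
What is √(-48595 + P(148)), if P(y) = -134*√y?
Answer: √(-48595 - 268*√37) ≈ 224.11*I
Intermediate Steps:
√(-48595 + P(148)) = √(-48595 - 268*√37)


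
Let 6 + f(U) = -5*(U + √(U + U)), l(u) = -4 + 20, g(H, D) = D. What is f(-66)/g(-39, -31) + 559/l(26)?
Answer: 12145/496 + 10*I*√33/31 ≈ 24.486 + 1.8531*I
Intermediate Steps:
l(u) = 16
f(U) = -6 - 5*U - 5*√2*√U (f(U) = -6 - 5*(U + √(U + U)) = -6 - 5*(U + √(2*U)) = -6 - 5*(U + √2*√U) = -6 + (-5*U - 5*√2*√U) = -6 - 5*U - 5*√2*√U)
f(-66)/g(-39, -31) + 559/l(26) = (-6 - 5*(-66) - 5*√2*√(-66))/(-31) + 559/16 = (-6 + 330 - 5*√2*I*√66)*(-1/31) + 559*(1/16) = (-6 + 330 - 10*I*√33)*(-1/31) + 559/16 = (324 - 10*I*√33)*(-1/31) + 559/16 = (-324/31 + 10*I*√33/31) + 559/16 = 12145/496 + 10*I*√33/31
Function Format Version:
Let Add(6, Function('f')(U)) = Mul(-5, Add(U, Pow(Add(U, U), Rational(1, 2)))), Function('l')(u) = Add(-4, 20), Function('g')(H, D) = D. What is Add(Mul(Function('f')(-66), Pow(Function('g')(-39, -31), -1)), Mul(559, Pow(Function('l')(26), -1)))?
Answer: Add(Rational(12145, 496), Mul(Rational(10, 31), I, Pow(33, Rational(1, 2)))) ≈ Add(24.486, Mul(1.8531, I))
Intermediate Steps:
Function('l')(u) = 16
Function('f')(U) = Add(-6, Mul(-5, U), Mul(-5, Pow(2, Rational(1, 2)), Pow(U, Rational(1, 2)))) (Function('f')(U) = Add(-6, Mul(-5, Add(U, Pow(Add(U, U), Rational(1, 2))))) = Add(-6, Mul(-5, Add(U, Pow(Mul(2, U), Rational(1, 2))))) = Add(-6, Mul(-5, Add(U, Mul(Pow(2, Rational(1, 2)), Pow(U, Rational(1, 2)))))) = Add(-6, Add(Mul(-5, U), Mul(-5, Pow(2, Rational(1, 2)), Pow(U, Rational(1, 2))))) = Add(-6, Mul(-5, U), Mul(-5, Pow(2, Rational(1, 2)), Pow(U, Rational(1, 2)))))
Add(Mul(Function('f')(-66), Pow(Function('g')(-39, -31), -1)), Mul(559, Pow(Function('l')(26), -1))) = Add(Mul(Add(-6, Mul(-5, -66), Mul(-5, Pow(2, Rational(1, 2)), Pow(-66, Rational(1, 2)))), Pow(-31, -1)), Mul(559, Pow(16, -1))) = Add(Mul(Add(-6, 330, Mul(-5, Pow(2, Rational(1, 2)), Mul(I, Pow(66, Rational(1, 2))))), Rational(-1, 31)), Mul(559, Rational(1, 16))) = Add(Mul(Add(-6, 330, Mul(-10, I, Pow(33, Rational(1, 2)))), Rational(-1, 31)), Rational(559, 16)) = Add(Mul(Add(324, Mul(-10, I, Pow(33, Rational(1, 2)))), Rational(-1, 31)), Rational(559, 16)) = Add(Add(Rational(-324, 31), Mul(Rational(10, 31), I, Pow(33, Rational(1, 2)))), Rational(559, 16)) = Add(Rational(12145, 496), Mul(Rational(10, 31), I, Pow(33, Rational(1, 2))))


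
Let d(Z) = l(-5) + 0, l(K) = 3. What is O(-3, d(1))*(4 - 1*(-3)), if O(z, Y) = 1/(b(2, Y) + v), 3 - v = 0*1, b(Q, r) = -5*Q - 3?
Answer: -7/10 ≈ -0.70000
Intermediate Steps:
b(Q, r) = -3 - 5*Q
d(Z) = 3 (d(Z) = 3 + 0 = 3)
v = 3 (v = 3 - 0 = 3 - 1*0 = 3 + 0 = 3)
O(z, Y) = -⅒ (O(z, Y) = 1/((-3 - 5*2) + 3) = 1/((-3 - 10) + 3) = 1/(-13 + 3) = 1/(-10) = -⅒)
O(-3, d(1))*(4 - 1*(-3)) = -(4 - 1*(-3))/10 = -(4 + 3)/10 = -⅒*7 = -7/10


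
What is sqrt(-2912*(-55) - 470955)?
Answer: I*sqrt(310795) ≈ 557.49*I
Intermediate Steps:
sqrt(-2912*(-55) - 470955) = sqrt(160160 - 470955) = sqrt(-310795) = I*sqrt(310795)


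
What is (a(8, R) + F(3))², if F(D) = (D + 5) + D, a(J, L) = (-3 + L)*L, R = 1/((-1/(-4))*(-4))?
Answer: 225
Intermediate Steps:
R = -1 (R = 1/(-¼*(-1)*(-4)) = 1/((¼)*(-4)) = 1/(-1) = -1)
a(J, L) = L*(-3 + L)
F(D) = 5 + 2*D (F(D) = (5 + D) + D = 5 + 2*D)
(a(8, R) + F(3))² = (-(-3 - 1) + (5 + 2*3))² = (-1*(-4) + (5 + 6))² = (4 + 11)² = 15² = 225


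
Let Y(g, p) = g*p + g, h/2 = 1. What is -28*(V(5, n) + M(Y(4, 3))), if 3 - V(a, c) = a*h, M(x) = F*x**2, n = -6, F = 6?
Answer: -42812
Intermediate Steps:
h = 2 (h = 2*1 = 2)
Y(g, p) = g + g*p
M(x) = 6*x**2
V(a, c) = 3 - 2*a (V(a, c) = 3 - a*2 = 3 - 2*a)
-28*(V(5, n) + M(Y(4, 3))) = -28*((3 - 2*5) + 6*(4*(1 + 3))**2) = -28*((3 - 10) + 6*(4*4)**2) = -28*(-7 + 6*16**2) = -28*(-7 + 6*256) = -28*(-7 + 1536) = -28*1529 = -42812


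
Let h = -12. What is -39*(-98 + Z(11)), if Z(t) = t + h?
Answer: 3861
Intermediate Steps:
Z(t) = -12 + t (Z(t) = t - 12 = -12 + t)
-39*(-98 + Z(11)) = -39*(-98 + (-12 + 11)) = -39*(-98 - 1) = -39*(-99) = 3861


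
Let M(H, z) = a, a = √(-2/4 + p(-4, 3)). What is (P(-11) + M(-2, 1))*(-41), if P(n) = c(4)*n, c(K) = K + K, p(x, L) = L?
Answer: 3608 - 41*√10/2 ≈ 3543.2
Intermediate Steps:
c(K) = 2*K
P(n) = 8*n (P(n) = (2*4)*n = 8*n)
a = √10/2 (a = √(-2/4 + 3) = √(-2*¼ + 3) = √(-½ + 3) = √(5/2) = √10/2 ≈ 1.5811)
M(H, z) = √10/2
(P(-11) + M(-2, 1))*(-41) = (8*(-11) + √10/2)*(-41) = (-88 + √10/2)*(-41) = 3608 - 41*√10/2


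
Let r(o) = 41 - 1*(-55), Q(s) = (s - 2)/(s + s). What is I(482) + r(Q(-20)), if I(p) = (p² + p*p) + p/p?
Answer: 464745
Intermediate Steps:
Q(s) = (-2 + s)/(2*s) (Q(s) = (-2 + s)/((2*s)) = (-2 + s)*(1/(2*s)) = (-2 + s)/(2*s))
r(o) = 96 (r(o) = 41 + 55 = 96)
I(p) = 1 + 2*p² (I(p) = (p² + p²) + 1 = 2*p² + 1 = 1 + 2*p²)
I(482) + r(Q(-20)) = (1 + 2*482²) + 96 = (1 + 2*232324) + 96 = (1 + 464648) + 96 = 464649 + 96 = 464745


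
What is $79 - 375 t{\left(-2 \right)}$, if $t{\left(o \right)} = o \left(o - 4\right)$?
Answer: $-4421$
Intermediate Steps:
$t{\left(o \right)} = o \left(-4 + o\right)$
$79 - 375 t{\left(-2 \right)} = 79 - 375 \left(- 2 \left(-4 - 2\right)\right) = 79 - 375 \left(\left(-2\right) \left(-6\right)\right) = 79 - 4500 = -4421$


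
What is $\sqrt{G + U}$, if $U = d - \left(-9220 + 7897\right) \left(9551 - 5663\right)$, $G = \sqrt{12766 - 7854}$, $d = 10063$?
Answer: $\sqrt{5153887 + 4 \sqrt{307}} \approx 2270.2$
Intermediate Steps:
$G = 4 \sqrt{307}$ ($G = \sqrt{4912} = 4 \sqrt{307} \approx 70.086$)
$U = 5153887$ ($U = 10063 - \left(-9220 + 7897\right) \left(9551 - 5663\right) = 10063 - \left(-1323\right) 3888 = 10063 - -5143824 = 10063 + 5143824 = 5153887$)
$\sqrt{G + U} = \sqrt{4 \sqrt{307} + 5153887} = \sqrt{5153887 + 4 \sqrt{307}}$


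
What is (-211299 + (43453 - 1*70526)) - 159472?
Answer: -397844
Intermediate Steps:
(-211299 + (43453 - 1*70526)) - 159472 = (-211299 + (43453 - 70526)) - 159472 = (-211299 - 27073) - 159472 = -238372 - 159472 = -397844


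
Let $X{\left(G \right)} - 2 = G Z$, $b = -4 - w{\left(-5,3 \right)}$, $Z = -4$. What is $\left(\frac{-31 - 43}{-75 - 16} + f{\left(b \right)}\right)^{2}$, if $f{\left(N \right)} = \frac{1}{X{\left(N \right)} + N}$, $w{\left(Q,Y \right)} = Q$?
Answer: $\frac{289}{8281} \approx 0.034899$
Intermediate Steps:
$b = 1$ ($b = -4 - -5 = -4 + 5 = 1$)
$X{\left(G \right)} = 2 - 4 G$ ($X{\left(G \right)} = 2 + G \left(-4\right) = 2 - 4 G$)
$f{\left(N \right)} = \frac{1}{2 - 3 N}$ ($f{\left(N \right)} = \frac{1}{\left(2 - 4 N\right) + N} = \frac{1}{2 - 3 N}$)
$\left(\frac{-31 - 43}{-75 - 16} + f{\left(b \right)}\right)^{2} = \left(\frac{-31 - 43}{-75 - 16} + \frac{1}{2 - 3}\right)^{2} = \left(- \frac{74}{-91} + \frac{1}{2 - 3}\right)^{2} = \left(\left(-74\right) \left(- \frac{1}{91}\right) + \frac{1}{-1}\right)^{2} = \left(\frac{74}{91} - 1\right)^{2} = \left(- \frac{17}{91}\right)^{2} = \frac{289}{8281}$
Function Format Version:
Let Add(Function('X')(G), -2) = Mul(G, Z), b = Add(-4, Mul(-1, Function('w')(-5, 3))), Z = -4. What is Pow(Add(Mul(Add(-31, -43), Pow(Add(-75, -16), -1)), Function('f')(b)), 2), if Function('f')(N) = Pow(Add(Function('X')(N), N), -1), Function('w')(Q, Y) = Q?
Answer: Rational(289, 8281) ≈ 0.034899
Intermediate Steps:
b = 1 (b = Add(-4, Mul(-1, -5)) = Add(-4, 5) = 1)
Function('X')(G) = Add(2, Mul(-4, G)) (Function('X')(G) = Add(2, Mul(G, -4)) = Add(2, Mul(-4, G)))
Function('f')(N) = Pow(Add(2, Mul(-3, N)), -1) (Function('f')(N) = Pow(Add(Add(2, Mul(-4, N)), N), -1) = Pow(Add(2, Mul(-3, N)), -1))
Pow(Add(Mul(Add(-31, -43), Pow(Add(-75, -16), -1)), Function('f')(b)), 2) = Pow(Add(Mul(Add(-31, -43), Pow(Add(-75, -16), -1)), Pow(Add(2, Mul(-3, 1)), -1)), 2) = Pow(Add(Mul(-74, Pow(-91, -1)), Pow(Add(2, -3), -1)), 2) = Pow(Add(Mul(-74, Rational(-1, 91)), Pow(-1, -1)), 2) = Pow(Add(Rational(74, 91), -1), 2) = Pow(Rational(-17, 91), 2) = Rational(289, 8281)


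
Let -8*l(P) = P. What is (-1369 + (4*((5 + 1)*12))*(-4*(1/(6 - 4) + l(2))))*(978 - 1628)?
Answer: 1077050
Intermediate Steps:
l(P) = -P/8
(-1369 + (4*((5 + 1)*12))*(-4*(1/(6 - 4) + l(2))))*(978 - 1628) = (-1369 + (4*((5 + 1)*12))*(-4*(1/(6 - 4) - 1/8*2)))*(978 - 1628) = (-1369 + (4*(6*12))*(-4*(1/2 - 1/4)))*(-650) = (-1369 + (4*72)*(-4*(1/2 - 1/4)))*(-650) = (-1369 + 288*(-4*1/4))*(-650) = (-1369 + 288*(-1))*(-650) = (-1369 - 288)*(-650) = -1657*(-650) = 1077050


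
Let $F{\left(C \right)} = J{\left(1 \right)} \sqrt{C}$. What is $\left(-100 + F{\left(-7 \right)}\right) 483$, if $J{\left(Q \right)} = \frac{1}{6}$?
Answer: $-48300 + \frac{161 i \sqrt{7}}{2} \approx -48300.0 + 212.98 i$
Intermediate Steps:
$J{\left(Q \right)} = \frac{1}{6}$
$F{\left(C \right)} = \frac{\sqrt{C}}{6}$
$\left(-100 + F{\left(-7 \right)}\right) 483 = \left(-100 + \frac{\sqrt{-7}}{6}\right) 483 = \left(-100 + \frac{i \sqrt{7}}{6}\right) 483 = -48300 + \frac{161 i \sqrt{7}}{2}$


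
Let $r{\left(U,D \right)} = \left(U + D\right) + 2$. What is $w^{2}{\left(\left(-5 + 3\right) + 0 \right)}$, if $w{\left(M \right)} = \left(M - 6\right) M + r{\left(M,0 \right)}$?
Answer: $256$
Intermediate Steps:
$r{\left(U,D \right)} = 2 + D + U$ ($r{\left(U,D \right)} = \left(D + U\right) + 2 = 2 + D + U$)
$w{\left(M \right)} = 2 + M + M \left(-6 + M\right)$ ($w{\left(M \right)} = \left(M - 6\right) M + \left(2 + 0 + M\right) = \left(M - 6\right) M + \left(2 + M\right) = \left(-6 + M\right) M + \left(2 + M\right) = M \left(-6 + M\right) + \left(2 + M\right) = 2 + M + M \left(-6 + M\right)$)
$w^{2}{\left(\left(-5 + 3\right) + 0 \right)} = \left(2 + \left(\left(-5 + 3\right) + 0\right)^{2} - 5 \left(\left(-5 + 3\right) + 0\right)\right)^{2} = \left(2 + \left(-2 + 0\right)^{2} - 5 \left(-2 + 0\right)\right)^{2} = \left(2 + \left(-2\right)^{2} - -10\right)^{2} = \left(2 + 4 + 10\right)^{2} = 16^{2} = 256$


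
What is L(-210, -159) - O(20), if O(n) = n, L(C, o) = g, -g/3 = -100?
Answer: 280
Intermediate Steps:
g = 300 (g = -3*(-100) = 300)
L(C, o) = 300
L(-210, -159) - O(20) = 300 - 1*20 = 300 - 20 = 280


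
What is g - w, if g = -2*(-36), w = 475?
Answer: -403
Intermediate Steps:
g = 72
g - w = 72 - 1*475 = 72 - 475 = -403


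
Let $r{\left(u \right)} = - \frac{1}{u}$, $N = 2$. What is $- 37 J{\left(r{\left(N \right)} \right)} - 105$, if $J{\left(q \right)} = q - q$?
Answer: $-105$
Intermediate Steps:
$J{\left(q \right)} = 0$
$- 37 J{\left(r{\left(N \right)} \right)} - 105 = \left(-37\right) 0 - 105 = 0 - 105 = -105$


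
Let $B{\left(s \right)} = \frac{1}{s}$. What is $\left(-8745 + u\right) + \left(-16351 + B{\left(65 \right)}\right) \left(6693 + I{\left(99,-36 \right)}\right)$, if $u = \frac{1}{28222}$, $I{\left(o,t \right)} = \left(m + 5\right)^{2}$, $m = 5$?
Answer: $- \frac{203770288547729}{1834430} \approx -1.1108 \cdot 10^{8}$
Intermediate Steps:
$I{\left(o,t \right)} = 100$ ($I{\left(o,t \right)} = \left(5 + 5\right)^{2} = 10^{2} = 100$)
$u = \frac{1}{28222} \approx 3.5433 \cdot 10^{-5}$
$\left(-8745 + u\right) + \left(-16351 + B{\left(65 \right)}\right) \left(6693 + I{\left(99,-36 \right)}\right) = \left(-8745 + \frac{1}{28222}\right) + \left(-16351 + \frac{1}{65}\right) \left(6693 + 100\right) = - \frac{246801389}{28222} + \left(-16351 + \frac{1}{65}\right) 6793 = - \frac{246801389}{28222} - \frac{7219695502}{65} = - \frac{203770288547729}{1834430}$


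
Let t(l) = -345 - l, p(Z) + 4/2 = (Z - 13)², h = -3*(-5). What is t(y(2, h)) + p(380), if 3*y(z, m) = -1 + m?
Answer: 403012/3 ≈ 1.3434e+5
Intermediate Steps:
h = 15
y(z, m) = -⅓ + m/3 (y(z, m) = (-1 + m)/3 = -⅓ + m/3)
p(Z) = -2 + (-13 + Z)² (p(Z) = -2 + (Z - 13)² = -2 + (-13 + Z)²)
t(y(2, h)) + p(380) = (-345 - (-⅓ + (⅓)*15)) + (-2 + (-13 + 380)²) = (-345 - (-⅓ + 5)) + (-2 + 367²) = (-345 - 1*14/3) + (-2 + 134689) = (-345 - 14/3) + 134687 = -1049/3 + 134687 = 403012/3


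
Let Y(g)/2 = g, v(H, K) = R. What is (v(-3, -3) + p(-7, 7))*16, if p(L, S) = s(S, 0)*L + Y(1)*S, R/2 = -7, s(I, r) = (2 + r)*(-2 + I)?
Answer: -1120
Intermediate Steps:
s(I, r) = (-2 + I)*(2 + r)
R = -14 (R = 2*(-7) = -14)
v(H, K) = -14
Y(g) = 2*g
p(L, S) = 2*S + L*(-4 + 2*S) (p(L, S) = (-4 - 2*0 + 2*S + S*0)*L + (2*1)*S = (-4 + 0 + 2*S + 0)*L + 2*S = (-4 + 2*S)*L + 2*S = L*(-4 + 2*S) + 2*S = 2*S + L*(-4 + 2*S))
(v(-3, -3) + p(-7, 7))*16 = (-14 + (2*7 + 2*(-7)*(-2 + 7)))*16 = (-14 + (14 + 2*(-7)*5))*16 = (-14 + (14 - 70))*16 = (-14 - 56)*16 = -70*16 = -1120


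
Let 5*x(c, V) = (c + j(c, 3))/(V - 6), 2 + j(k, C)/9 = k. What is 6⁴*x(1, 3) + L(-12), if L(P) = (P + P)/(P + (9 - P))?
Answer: 10328/15 ≈ 688.53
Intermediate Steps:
j(k, C) = -18 + 9*k
x(c, V) = (-18 + 10*c)/(5*(-6 + V)) (x(c, V) = ((c + (-18 + 9*c))/(V - 6))/5 = ((-18 + 10*c)/(-6 + V))/5 = (-18 + 10*c)/(5*(-6 + V)))
L(P) = 2*P/9 (L(P) = (2*P)/9 = (2*P)*(⅑) = 2*P/9)
6⁴*x(1, 3) + L(-12) = 6⁴*(2*(-9 + 5*1)/(5*(-6 + 3))) + (2/9)*(-12) = 1296*((⅖)*(-9 + 5)/(-3)) - 8/3 = 1296*((⅖)*(-⅓)*(-4)) - 8/3 = 1296*(8/15) - 8/3 = 3456/5 - 8/3 = 10328/15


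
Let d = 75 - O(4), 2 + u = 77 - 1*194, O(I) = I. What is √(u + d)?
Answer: 4*I*√3 ≈ 6.9282*I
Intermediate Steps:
u = -119 (u = -2 + (77 - 1*194) = -2 + (77 - 194) = -2 - 117 = -119)
d = 71 (d = 75 - 1*4 = 75 - 4 = 71)
√(u + d) = √(-119 + 71) = √(-48) = 4*I*√3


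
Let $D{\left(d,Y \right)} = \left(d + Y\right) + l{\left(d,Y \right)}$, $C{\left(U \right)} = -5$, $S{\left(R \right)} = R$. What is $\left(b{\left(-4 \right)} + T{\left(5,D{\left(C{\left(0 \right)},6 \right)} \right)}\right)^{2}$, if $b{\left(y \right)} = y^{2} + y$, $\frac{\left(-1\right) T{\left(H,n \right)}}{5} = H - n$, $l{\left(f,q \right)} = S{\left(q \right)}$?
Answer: $484$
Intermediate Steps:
$l{\left(f,q \right)} = q$
$D{\left(d,Y \right)} = d + 2 Y$ ($D{\left(d,Y \right)} = \left(d + Y\right) + Y = \left(Y + d\right) + Y = d + 2 Y$)
$T{\left(H,n \right)} = - 5 H + 5 n$ ($T{\left(H,n \right)} = - 5 \left(H - n\right) = - 5 H + 5 n$)
$b{\left(y \right)} = y + y^{2}$
$\left(b{\left(-4 \right)} + T{\left(5,D{\left(C{\left(0 \right)},6 \right)} \right)}\right)^{2} = \left(- 4 \left(1 - 4\right) + \left(\left(-5\right) 5 + 5 \left(-5 + 2 \cdot 6\right)\right)\right)^{2} = \left(\left(-4\right) \left(-3\right) - \left(25 - 5 \left(-5 + 12\right)\right)\right)^{2} = \left(12 + \left(-25 + 5 \cdot 7\right)\right)^{2} = \left(12 + \left(-25 + 35\right)\right)^{2} = \left(12 + 10\right)^{2} = 22^{2} = 484$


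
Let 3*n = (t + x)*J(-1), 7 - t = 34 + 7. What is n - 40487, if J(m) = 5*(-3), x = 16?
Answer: -40397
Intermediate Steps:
J(m) = -15
t = -34 (t = 7 - (34 + 7) = 7 - 1*41 = 7 - 41 = -34)
n = 90 (n = ((-34 + 16)*(-15))/3 = (-18*(-15))/3 = (⅓)*270 = 90)
n - 40487 = 90 - 40487 = -40397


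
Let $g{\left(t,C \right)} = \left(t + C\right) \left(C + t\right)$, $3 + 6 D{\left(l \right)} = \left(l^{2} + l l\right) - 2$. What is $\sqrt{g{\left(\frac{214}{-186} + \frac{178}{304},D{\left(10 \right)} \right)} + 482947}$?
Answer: $\frac{\sqrt{96709398517201}}{14136} \approx 695.68$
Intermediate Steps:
$D{\left(l \right)} = - \frac{5}{6} + \frac{l^{2}}{3}$ ($D{\left(l \right)} = - \frac{1}{2} + \frac{\left(l^{2} + l l\right) - 2}{6} = - \frac{1}{2} + \frac{\left(l^{2} + l^{2}\right) - 2}{6} = - \frac{1}{2} + \frac{2 l^{2} - 2}{6} = - \frac{1}{2} + \frac{-2 + 2 l^{2}}{6} = - \frac{1}{2} + \left(- \frac{1}{3} + \frac{l^{2}}{3}\right) = - \frac{5}{6} + \frac{l^{2}}{3}$)
$g{\left(t,C \right)} = \left(C + t\right)^{2}$ ($g{\left(t,C \right)} = \left(C + t\right) \left(C + t\right) = \left(C + t\right)^{2}$)
$\sqrt{g{\left(\frac{214}{-186} + \frac{178}{304},D{\left(10 \right)} \right)} + 482947} = \sqrt{\left(\left(- \frac{5}{6} + \frac{10^{2}}{3}\right) + \left(\frac{214}{-186} + \frac{178}{304}\right)\right)^{2} + 482947} = \sqrt{\left(\left(- \frac{5}{6} + \frac{1}{3} \cdot 100\right) + \left(214 \left(- \frac{1}{186}\right) + 178 \cdot \frac{1}{304}\right)\right)^{2} + 482947} = \sqrt{\left(\left(- \frac{5}{6} + \frac{100}{3}\right) + \left(- \frac{107}{93} + \frac{89}{152}\right)\right)^{2} + 482947} = \sqrt{\left(\frac{65}{2} - \frac{7987}{14136}\right)^{2} + 482947} = \sqrt{\left(\frac{451433}{14136}\right)^{2} + 482947} = \sqrt{\frac{203791753489}{199826496} + 482947} = \sqrt{\frac{96709398517201}{199826496}} = \frac{\sqrt{96709398517201}}{14136}$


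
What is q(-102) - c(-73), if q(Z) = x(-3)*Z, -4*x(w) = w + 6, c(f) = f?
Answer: 299/2 ≈ 149.50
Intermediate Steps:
x(w) = -3/2 - w/4 (x(w) = -(w + 6)/4 = -(6 + w)/4 = -3/2 - w/4)
q(Z) = -3*Z/4 (q(Z) = (-3/2 - 1/4*(-3))*Z = (-3/2 + 3/4)*Z = -3*Z/4)
q(-102) - c(-73) = -3/4*(-102) - 1*(-73) = 153/2 + 73 = 299/2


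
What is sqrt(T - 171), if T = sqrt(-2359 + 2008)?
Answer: sqrt(-171 + 3*I*sqrt(39)) ≈ 0.71528 + 13.096*I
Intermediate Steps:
T = 3*I*sqrt(39) (T = sqrt(-351) = 3*I*sqrt(39) ≈ 18.735*I)
sqrt(T - 171) = sqrt(3*I*sqrt(39) - 171) = sqrt(-171 + 3*I*sqrt(39))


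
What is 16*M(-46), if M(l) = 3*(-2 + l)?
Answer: -2304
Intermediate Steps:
M(l) = -6 + 3*l
16*M(-46) = 16*(-6 + 3*(-46)) = 16*(-6 - 138) = 16*(-144) = -2304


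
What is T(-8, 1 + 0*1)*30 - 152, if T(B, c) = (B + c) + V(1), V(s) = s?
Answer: -332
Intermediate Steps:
T(B, c) = 1 + B + c (T(B, c) = (B + c) + 1 = 1 + B + c)
T(-8, 1 + 0*1)*30 - 152 = (1 - 8 + (1 + 0*1))*30 - 152 = (1 - 8 + (1 + 0))*30 - 152 = (1 - 8 + 1)*30 - 152 = -6*30 - 152 = -180 - 152 = -332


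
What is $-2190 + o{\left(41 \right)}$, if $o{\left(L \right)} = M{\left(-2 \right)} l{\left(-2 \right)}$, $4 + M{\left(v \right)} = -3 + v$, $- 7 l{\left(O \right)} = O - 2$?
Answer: $- \frac{15366}{7} \approx -2195.1$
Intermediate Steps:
$l{\left(O \right)} = \frac{2}{7} - \frac{O}{7}$ ($l{\left(O \right)} = - \frac{O - 2}{7} = - \frac{-2 + O}{7} = \frac{2}{7} - \frac{O}{7}$)
$M{\left(v \right)} = -7 + v$ ($M{\left(v \right)} = -4 + \left(-3 + v\right) = -7 + v$)
$o{\left(L \right)} = - \frac{36}{7}$ ($o{\left(L \right)} = \left(-7 - 2\right) \left(\frac{2}{7} - - \frac{2}{7}\right) = - 9 \left(\frac{2}{7} + \frac{2}{7}\right) = \left(-9\right) \frac{4}{7} = - \frac{36}{7}$)
$-2190 + o{\left(41 \right)} = -2190 - \frac{36}{7} = - \frac{15366}{7}$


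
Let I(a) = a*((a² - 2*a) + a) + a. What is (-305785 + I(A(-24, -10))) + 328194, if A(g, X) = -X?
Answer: 23319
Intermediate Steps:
I(a) = a + a*(a² - a) (I(a) = a*(a² - a) + a = a + a*(a² - a))
(-305785 + I(A(-24, -10))) + 328194 = (-305785 + (-1*(-10))*(1 + (-1*(-10))² - (-1)*(-10))) + 328194 = (-305785 + 10*(1 + 10² - 1*10)) + 328194 = (-305785 + 10*(1 + 100 - 10)) + 328194 = (-305785 + 10*91) + 328194 = (-305785 + 910) + 328194 = -304875 + 328194 = 23319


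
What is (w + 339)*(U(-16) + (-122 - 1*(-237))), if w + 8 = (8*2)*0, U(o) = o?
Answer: 32769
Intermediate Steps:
w = -8 (w = -8 + (8*2)*0 = -8 + 16*0 = -8 + 0 = -8)
(w + 339)*(U(-16) + (-122 - 1*(-237))) = (-8 + 339)*(-16 + (-122 - 1*(-237))) = 331*(-16 + (-122 + 237)) = 331*(-16 + 115) = 331*99 = 32769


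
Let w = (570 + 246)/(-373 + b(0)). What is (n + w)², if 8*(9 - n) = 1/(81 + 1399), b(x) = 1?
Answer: 6241048207681/134718361600 ≈ 46.327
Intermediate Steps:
w = -68/31 (w = (570 + 246)/(-373 + 1) = 816/(-372) = 816*(-1/372) = -68/31 ≈ -2.1936)
n = 106559/11840 (n = 9 - 1/(8*(81 + 1399)) = 9 - ⅛/1480 = 9 - ⅛*1/1480 = 9 - 1/11840 = 106559/11840 ≈ 8.9999)
(n + w)² = (106559/11840 - 68/31)² = (2498209/367040)² = 6241048207681/134718361600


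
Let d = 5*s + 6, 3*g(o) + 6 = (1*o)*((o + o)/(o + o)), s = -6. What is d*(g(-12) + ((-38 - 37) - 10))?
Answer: 2184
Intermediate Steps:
g(o) = -2 + o/3 (g(o) = -2 + ((1*o)*((o + o)/(o + o)))/3 = -2 + (o*((2*o)/((2*o))))/3 = -2 + (o*((2*o)*(1/(2*o))))/3 = -2 + (o*1)/3 = -2 + o/3)
d = -24 (d = 5*(-6) + 6 = -30 + 6 = -24)
d*(g(-12) + ((-38 - 37) - 10)) = -24*((-2 + (⅓)*(-12)) + ((-38 - 37) - 10)) = -24*((-2 - 4) + (-75 - 10)) = -24*(-6 - 85) = -24*(-91) = 2184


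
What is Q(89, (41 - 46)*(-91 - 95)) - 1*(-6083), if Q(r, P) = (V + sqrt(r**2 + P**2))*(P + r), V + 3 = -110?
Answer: -109064 + 1019*sqrt(872821) ≈ 8.4294e+5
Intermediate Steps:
V = -113 (V = -3 - 110 = -113)
Q(r, P) = (-113 + sqrt(P**2 + r**2))*(P + r) (Q(r, P) = (-113 + sqrt(r**2 + P**2))*(P + r) = (-113 + sqrt(P**2 + r**2))*(P + r))
Q(89, (41 - 46)*(-91 - 95)) - 1*(-6083) = (-113*(41 - 46)*(-91 - 95) - 113*89 + ((41 - 46)*(-91 - 95))*sqrt(((41 - 46)*(-91 - 95))**2 + 89**2) + 89*sqrt(((41 - 46)*(-91 - 95))**2 + 89**2)) - 1*(-6083) = (-(-565)*(-186) - 10057 + (-5*(-186))*sqrt((-5*(-186))**2 + 7921) + 89*sqrt((-5*(-186))**2 + 7921)) + 6083 = (-113*930 - 10057 + 930*sqrt(930**2 + 7921) + 89*sqrt(930**2 + 7921)) + 6083 = (-105090 - 10057 + 930*sqrt(864900 + 7921) + 89*sqrt(864900 + 7921)) + 6083 = (-105090 - 10057 + 930*sqrt(872821) + 89*sqrt(872821)) + 6083 = (-115147 + 1019*sqrt(872821)) + 6083 = -109064 + 1019*sqrt(872821)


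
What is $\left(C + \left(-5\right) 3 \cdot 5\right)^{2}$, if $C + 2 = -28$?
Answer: $11025$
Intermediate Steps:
$C = -30$ ($C = -2 - 28 = -30$)
$\left(C + \left(-5\right) 3 \cdot 5\right)^{2} = \left(-30 + \left(-5\right) 3 \cdot 5\right)^{2} = \left(-30 - 75\right)^{2} = \left(-105\right)^{2} = 11025$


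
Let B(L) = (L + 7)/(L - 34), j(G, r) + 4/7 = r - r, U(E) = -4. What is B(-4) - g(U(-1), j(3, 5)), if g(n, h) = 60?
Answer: -2283/38 ≈ -60.079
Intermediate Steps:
j(G, r) = -4/7 (j(G, r) = -4/7 + (r - r) = -4/7 + 0 = -4/7)
B(L) = (7 + L)/(-34 + L)
B(-4) - g(U(-1), j(3, 5)) = (7 - 4)/(-34 - 4) - 1*60 = 3/(-38) - 60 = -1/38*3 - 60 = -3/38 - 60 = -2283/38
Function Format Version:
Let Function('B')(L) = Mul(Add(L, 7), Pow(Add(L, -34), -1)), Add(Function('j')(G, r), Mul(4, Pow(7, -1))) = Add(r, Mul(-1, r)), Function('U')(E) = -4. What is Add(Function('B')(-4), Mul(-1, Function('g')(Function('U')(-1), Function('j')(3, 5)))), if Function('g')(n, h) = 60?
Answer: Rational(-2283, 38) ≈ -60.079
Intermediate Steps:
Function('j')(G, r) = Rational(-4, 7) (Function('j')(G, r) = Add(Rational(-4, 7), Add(r, Mul(-1, r))) = Add(Rational(-4, 7), 0) = Rational(-4, 7))
Function('B')(L) = Mul(Pow(Add(-34, L), -1), Add(7, L)) (Function('B')(L) = Mul(Add(7, L), Pow(Add(-34, L), -1)) = Mul(Pow(Add(-34, L), -1), Add(7, L)))
Add(Function('B')(-4), Mul(-1, Function('g')(Function('U')(-1), Function('j')(3, 5)))) = Add(Mul(Pow(Add(-34, -4), -1), Add(7, -4)), Mul(-1, 60)) = Add(Mul(Pow(-38, -1), 3), -60) = Add(Mul(Rational(-1, 38), 3), -60) = Add(Rational(-3, 38), -60) = Rational(-2283, 38)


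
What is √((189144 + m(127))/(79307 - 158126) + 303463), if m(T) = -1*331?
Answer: 2*√254898486726/1833 ≈ 550.87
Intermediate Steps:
m(T) = -331
√((189144 + m(127))/(79307 - 158126) + 303463) = √((189144 - 331)/(79307 - 158126) + 303463) = √(188813/(-78819) + 303463) = √(188813*(-1/78819) + 303463) = √(-4391/1833 + 303463) = √(556243288/1833) = 2*√254898486726/1833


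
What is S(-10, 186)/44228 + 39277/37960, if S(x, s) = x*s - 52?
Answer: 416140909/419723720 ≈ 0.99146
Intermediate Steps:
S(x, s) = -52 + s*x (S(x, s) = s*x - 52 = -52 + s*x)
S(-10, 186)/44228 + 39277/37960 = (-52 + 186*(-10))/44228 + 39277/37960 = (-52 - 1860)*(1/44228) + 39277*(1/37960) = -1912*1/44228 + 39277/37960 = -478/11057 + 39277/37960 = 416140909/419723720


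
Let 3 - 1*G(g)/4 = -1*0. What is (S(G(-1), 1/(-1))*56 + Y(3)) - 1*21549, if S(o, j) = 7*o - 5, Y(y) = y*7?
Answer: -17104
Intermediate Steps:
G(g) = 12 (G(g) = 12 - (-4)*0 = 12 - 4*0 = 12 + 0 = 12)
Y(y) = 7*y
S(o, j) = -5 + 7*o
(S(G(-1), 1/(-1))*56 + Y(3)) - 1*21549 = ((-5 + 7*12)*56 + 7*3) - 1*21549 = ((-5 + 84)*56 + 21) - 21549 = (79*56 + 21) - 21549 = (4424 + 21) - 21549 = 4445 - 21549 = -17104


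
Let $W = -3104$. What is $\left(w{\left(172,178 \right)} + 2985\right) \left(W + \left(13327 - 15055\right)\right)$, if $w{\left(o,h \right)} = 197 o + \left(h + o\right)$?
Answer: $-179842208$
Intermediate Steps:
$w{\left(o,h \right)} = h + 198 o$
$\left(w{\left(172,178 \right)} + 2985\right) \left(W + \left(13327 - 15055\right)\right) = \left(\left(178 + 198 \cdot 172\right) + 2985\right) \left(-3104 + \left(13327 - 15055\right)\right) = \left(\left(178 + 34056\right) + 2985\right) \left(-3104 + \left(13327 - 15055\right)\right) = \left(34234 + 2985\right) \left(-3104 - 1728\right) = 37219 \left(-4832\right) = -179842208$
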